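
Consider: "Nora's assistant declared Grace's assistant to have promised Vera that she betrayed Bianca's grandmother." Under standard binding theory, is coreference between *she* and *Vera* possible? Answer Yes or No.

*Vera* is an R-expression; Principle C requires it to be free (not bound by any c-commanding expression).
— she: subject of the clause headed by 'betrayed'; the pronoun does not c-command the R-expression — coreference allowed.

Yes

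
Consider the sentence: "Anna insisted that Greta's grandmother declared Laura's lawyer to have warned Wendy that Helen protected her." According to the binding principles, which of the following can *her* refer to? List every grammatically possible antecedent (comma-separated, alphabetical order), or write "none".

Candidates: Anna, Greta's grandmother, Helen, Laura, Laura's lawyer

Anna, Greta's grandmother, Laura, Laura's lawyer

*her* is a pronoun; Principle B requires it to be free in its binding domain — the clause headed by 'protected'.
— Anna: subject of the matrix clause; c-commands the pronoun but lies outside its binding domain — allowed.
— Greta's grandmother: subject of the clause headed by 'declared'; c-commands the pronoun but lies outside its binding domain — allowed.
— Helen: subject of the clause headed by 'protected'; c-commands the pronoun within its binding domain — blocked (Principle B).
— Laura: possessor inside the subject DP of the clause headed by 'warned'; does not c-command the pronoun — Principle B does not apply; allowed.
— Laura's lawyer: subject of the clause headed by 'warned'; c-commands the pronoun but lies outside its binding domain — allowed.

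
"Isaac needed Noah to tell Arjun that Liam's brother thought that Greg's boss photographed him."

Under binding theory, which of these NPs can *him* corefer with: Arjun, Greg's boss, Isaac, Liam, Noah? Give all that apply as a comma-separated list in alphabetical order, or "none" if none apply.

*him* is a pronoun; Principle B requires it to be free in its binding domain — the clause headed by 'photographed'.
— Arjun: object of the clause headed by 'tell'; c-commands the pronoun but lies outside its binding domain — allowed.
— Greg's boss: subject of the clause headed by 'photographed'; c-commands the pronoun within its binding domain — blocked (Principle B).
— Isaac: subject of the matrix clause; c-commands the pronoun but lies outside its binding domain — allowed.
— Liam: possessor inside the subject DP of the clause headed by 'thought'; does not c-command the pronoun — Principle B does not apply; allowed.
— Noah: subject of the clause headed by 'tell'; c-commands the pronoun but lies outside its binding domain — allowed.

Arjun, Isaac, Liam, Noah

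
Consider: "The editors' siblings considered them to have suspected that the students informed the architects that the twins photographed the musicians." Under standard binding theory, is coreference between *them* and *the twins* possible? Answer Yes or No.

*the twins* is an R-expression; Principle C requires it to be free (not bound by any c-commanding expression).
— them: subject of the clause headed by 'suspected'; the pronoun c-commands the R-expression — coreference blocked (Principle C).

No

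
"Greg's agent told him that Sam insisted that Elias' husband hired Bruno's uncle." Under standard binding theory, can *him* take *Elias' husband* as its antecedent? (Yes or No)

*him* is a pronoun; Principle B requires it to be free in its binding domain — the matrix clause.
— Elias' husband: subject of the clause headed by 'hired'; is c-commanded by the pronoun; coreference would bind this R-expression — blocked (Principle C).

No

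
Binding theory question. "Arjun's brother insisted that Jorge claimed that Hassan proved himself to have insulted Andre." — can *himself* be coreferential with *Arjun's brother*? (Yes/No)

No

*himself* is a reflexive; Principle A requires it to be bound within its binding domain — the clause headed by 'proved'.
— Arjun's brother: subject of the matrix clause; c-commands the reflexive but lies outside its binding domain — cannot bind it (Principle A).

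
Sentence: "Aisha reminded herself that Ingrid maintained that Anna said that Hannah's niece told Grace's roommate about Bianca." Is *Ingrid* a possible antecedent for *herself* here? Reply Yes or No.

No

*herself* is a reflexive; Principle A requires it to be bound within its binding domain — the matrix clause.
— Ingrid: subject of the clause headed by 'maintained'; does not c-command the reflexive — cannot bind it (Principle A).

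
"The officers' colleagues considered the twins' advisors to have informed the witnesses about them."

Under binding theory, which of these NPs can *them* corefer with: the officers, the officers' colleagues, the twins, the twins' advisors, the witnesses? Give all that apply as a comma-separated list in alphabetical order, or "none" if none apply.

*them* is a pronoun; Principle B requires it to be free in its binding domain — the clause headed by 'informed'.
— the officers: possessor inside the subject DP of the matrix clause; does not c-command the pronoun — Principle B does not apply; allowed.
— the officers' colleagues: subject of the matrix clause; c-commands the pronoun but lies outside its binding domain — allowed.
— the twins: possessor inside the subject DP of the clause headed by 'informed'; does not c-command the pronoun — Principle B does not apply; allowed.
— the twins' advisors: subject of the clause headed by 'informed'; c-commands the pronoun within its binding domain — blocked (Principle B).
— the witnesses: object of the clause headed by 'informed'; c-commands the pronoun within its binding domain — blocked (Principle B).

the officers, the officers' colleagues, the twins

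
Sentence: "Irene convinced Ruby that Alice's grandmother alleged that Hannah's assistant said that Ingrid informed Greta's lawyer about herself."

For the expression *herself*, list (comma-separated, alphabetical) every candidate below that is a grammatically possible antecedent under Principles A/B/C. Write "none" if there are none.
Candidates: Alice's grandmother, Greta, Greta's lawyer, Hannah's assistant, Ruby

Greta's lawyer

*herself* is a reflexive; Principle A requires it to be bound within its binding domain — the clause headed by 'informed'.
— Alice's grandmother: subject of the clause headed by 'alleged'; c-commands the reflexive but lies outside its binding domain — cannot bind it (Principle A).
— Greta: possessor inside the object DP of the clause headed by 'informed'; does not c-command the reflexive — cannot bind it (Principle A).
— Greta's lawyer: object of the clause headed by 'informed'; c-commands the reflexive within its binding domain — allowed (Principle A).
— Hannah's assistant: subject of the clause headed by 'said'; c-commands the reflexive but lies outside its binding domain — cannot bind it (Principle A).
— Ruby: object of the matrix clause; c-commands the reflexive but lies outside its binding domain — cannot bind it (Principle A).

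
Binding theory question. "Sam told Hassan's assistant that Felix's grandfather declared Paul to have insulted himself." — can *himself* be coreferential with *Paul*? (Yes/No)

Yes

*himself* is a reflexive; Principle A requires it to be bound within its binding domain — the clause headed by 'insulted'.
— Paul: subject of the clause headed by 'insulted'; c-commands the reflexive within its binding domain — allowed (Principle A).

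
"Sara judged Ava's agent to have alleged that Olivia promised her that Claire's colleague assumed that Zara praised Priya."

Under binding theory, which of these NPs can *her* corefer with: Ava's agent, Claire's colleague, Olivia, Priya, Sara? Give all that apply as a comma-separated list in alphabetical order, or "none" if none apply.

*her* is a pronoun; Principle B requires it to be free in its binding domain — the clause headed by 'promised'.
— Ava's agent: subject of the clause headed by 'alleged'; c-commands the pronoun but lies outside its binding domain — allowed.
— Claire's colleague: subject of the clause headed by 'assumed'; is c-commanded by the pronoun; coreference would bind this R-expression — blocked (Principle C).
— Olivia: subject of the clause headed by 'promised'; c-commands the pronoun within its binding domain — blocked (Principle B).
— Priya: object of the clause headed by 'praised'; is c-commanded by the pronoun; coreference would bind this R-expression — blocked (Principle C).
— Sara: subject of the matrix clause; c-commands the pronoun but lies outside its binding domain — allowed.

Ava's agent, Sara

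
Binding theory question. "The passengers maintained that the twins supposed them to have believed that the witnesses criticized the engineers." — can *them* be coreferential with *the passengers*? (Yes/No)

Yes

*them* is a pronoun; Principle B requires it to be free in its binding domain — the clause headed by 'supposed'.
— the passengers: subject of the matrix clause; c-commands the pronoun but lies outside its binding domain — allowed.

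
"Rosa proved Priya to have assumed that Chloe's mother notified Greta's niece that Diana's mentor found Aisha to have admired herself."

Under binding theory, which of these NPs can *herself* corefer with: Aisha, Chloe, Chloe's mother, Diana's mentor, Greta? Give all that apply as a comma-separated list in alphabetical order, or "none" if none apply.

*herself* is a reflexive; Principle A requires it to be bound within its binding domain — the clause headed by 'admired'.
— Aisha: subject of the clause headed by 'admired'; c-commands the reflexive within its binding domain — allowed (Principle A).
— Chloe: possessor inside the subject DP of the clause headed by 'notified'; does not c-command the reflexive — cannot bind it (Principle A).
— Chloe's mother: subject of the clause headed by 'notified'; c-commands the reflexive but lies outside its binding domain — cannot bind it (Principle A).
— Diana's mentor: subject of the clause headed by 'found'; c-commands the reflexive but lies outside its binding domain — cannot bind it (Principle A).
— Greta: possessor inside the object DP of the clause headed by 'notified'; does not c-command the reflexive — cannot bind it (Principle A).

Aisha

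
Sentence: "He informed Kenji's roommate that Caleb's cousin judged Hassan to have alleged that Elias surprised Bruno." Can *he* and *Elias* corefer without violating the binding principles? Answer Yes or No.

No

*Elias* is an R-expression; Principle C requires it to be free (not bound by any c-commanding expression).
— he: subject of the matrix clause; the pronoun c-commands the R-expression — coreference blocked (Principle C).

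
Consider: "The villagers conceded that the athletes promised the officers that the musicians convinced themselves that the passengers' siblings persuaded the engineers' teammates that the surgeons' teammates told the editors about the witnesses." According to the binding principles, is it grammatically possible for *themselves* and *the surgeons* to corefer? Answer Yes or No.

No

*themselves* is a reflexive; Principle A requires it to be bound within its binding domain — the clause headed by 'convinced'.
— the surgeons: possessor inside the subject DP of the clause headed by 'told'; does not c-command the reflexive — cannot bind it (Principle A).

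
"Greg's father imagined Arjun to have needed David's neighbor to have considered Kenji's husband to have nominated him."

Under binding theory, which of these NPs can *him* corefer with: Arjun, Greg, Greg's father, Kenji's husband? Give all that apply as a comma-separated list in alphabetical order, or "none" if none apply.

Arjun, Greg, Greg's father

*him* is a pronoun; Principle B requires it to be free in its binding domain — the clause headed by 'nominated'.
— Arjun: subject of the clause headed by 'needed'; c-commands the pronoun but lies outside its binding domain — allowed.
— Greg: possessor inside the subject DP of the matrix clause; does not c-command the pronoun — Principle B does not apply; allowed.
— Greg's father: subject of the matrix clause; c-commands the pronoun but lies outside its binding domain — allowed.
— Kenji's husband: subject of the clause headed by 'nominated'; c-commands the pronoun within its binding domain — blocked (Principle B).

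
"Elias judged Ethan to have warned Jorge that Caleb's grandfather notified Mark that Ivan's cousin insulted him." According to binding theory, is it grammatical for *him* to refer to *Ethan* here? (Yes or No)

*Ethan* is an R-expression; Principle C requires it to be free (not bound by any c-commanding expression).
— him: object of the clause headed by 'insulted'; the pronoun does not c-command the R-expression — coreference allowed.

Yes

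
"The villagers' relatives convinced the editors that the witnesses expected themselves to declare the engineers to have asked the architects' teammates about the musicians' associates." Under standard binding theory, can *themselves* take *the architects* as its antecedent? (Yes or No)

No

*themselves* is a reflexive; Principle A requires it to be bound within its binding domain — the clause headed by 'expected'.
— the architects: possessor inside the object DP of the clause headed by 'asked'; does not c-command the reflexive — cannot bind it (Principle A).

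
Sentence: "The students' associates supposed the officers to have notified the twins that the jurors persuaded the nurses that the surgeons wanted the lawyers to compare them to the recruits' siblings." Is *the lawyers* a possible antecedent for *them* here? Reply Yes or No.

*them* is a pronoun; Principle B requires it to be free in its binding domain — the clause headed by 'compare'.
— the lawyers: subject of the clause headed by 'compare'; c-commands the pronoun within its binding domain — blocked (Principle B).

No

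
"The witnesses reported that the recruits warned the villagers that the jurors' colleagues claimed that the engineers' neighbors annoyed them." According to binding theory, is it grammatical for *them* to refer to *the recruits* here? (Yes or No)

*the recruits* is an R-expression; Principle C requires it to be free (not bound by any c-commanding expression).
— them: object of the clause headed by 'annoyed'; the pronoun does not c-command the R-expression — coreference allowed.

Yes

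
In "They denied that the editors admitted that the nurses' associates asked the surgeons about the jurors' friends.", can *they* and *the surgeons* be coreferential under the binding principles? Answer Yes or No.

*the surgeons* is an R-expression; Principle C requires it to be free (not bound by any c-commanding expression).
— they: subject of the matrix clause; the pronoun c-commands the R-expression — coreference blocked (Principle C).

No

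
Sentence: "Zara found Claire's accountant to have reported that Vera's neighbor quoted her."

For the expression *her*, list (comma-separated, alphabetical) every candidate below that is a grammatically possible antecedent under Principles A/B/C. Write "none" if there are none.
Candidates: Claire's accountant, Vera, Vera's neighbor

*her* is a pronoun; Principle B requires it to be free in its binding domain — the clause headed by 'quoted'.
— Claire's accountant: subject of the clause headed by 'reported'; c-commands the pronoun but lies outside its binding domain — allowed.
— Vera: possessor inside the subject DP of the clause headed by 'quoted'; does not c-command the pronoun — Principle B does not apply; allowed.
— Vera's neighbor: subject of the clause headed by 'quoted'; c-commands the pronoun within its binding domain — blocked (Principle B).

Claire's accountant, Vera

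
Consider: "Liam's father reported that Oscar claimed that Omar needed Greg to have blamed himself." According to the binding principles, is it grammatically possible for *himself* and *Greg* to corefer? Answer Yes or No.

*himself* is a reflexive; Principle A requires it to be bound within its binding domain — the clause headed by 'blamed'.
— Greg: subject of the clause headed by 'blamed'; c-commands the reflexive within its binding domain — allowed (Principle A).

Yes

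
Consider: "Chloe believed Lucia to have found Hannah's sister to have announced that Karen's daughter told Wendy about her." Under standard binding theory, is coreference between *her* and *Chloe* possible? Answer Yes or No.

*Chloe* is an R-expression; Principle C requires it to be free (not bound by any c-commanding expression).
— her: second object of the clause headed by 'told'; the pronoun does not c-command the R-expression — coreference allowed.

Yes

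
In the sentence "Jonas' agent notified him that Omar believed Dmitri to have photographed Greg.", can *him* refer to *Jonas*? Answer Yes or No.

Yes

*him* is a pronoun; Principle B requires it to be free in its binding domain — the matrix clause.
— Jonas: possessor inside the subject DP of the matrix clause; does not c-command the pronoun — Principle B does not apply; allowed.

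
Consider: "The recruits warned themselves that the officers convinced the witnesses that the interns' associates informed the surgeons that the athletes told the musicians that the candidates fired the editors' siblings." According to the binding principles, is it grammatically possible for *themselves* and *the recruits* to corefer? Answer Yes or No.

*themselves* is a reflexive; Principle A requires it to be bound within its binding domain — the matrix clause.
— the recruits: subject of the matrix clause; c-commands the reflexive within its binding domain — allowed (Principle A).

Yes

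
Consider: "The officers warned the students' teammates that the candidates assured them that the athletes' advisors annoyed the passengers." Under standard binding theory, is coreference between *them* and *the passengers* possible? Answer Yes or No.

No

*the passengers* is an R-expression; Principle C requires it to be free (not bound by any c-commanding expression).
— them: object of the clause headed by 'assured'; the pronoun c-commands the R-expression — coreference blocked (Principle C).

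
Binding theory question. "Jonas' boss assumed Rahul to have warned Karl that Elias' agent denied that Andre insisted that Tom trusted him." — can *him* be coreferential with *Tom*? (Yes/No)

*him* is a pronoun; Principle B requires it to be free in its binding domain — the clause headed by 'trusted'.
— Tom: subject of the clause headed by 'trusted'; c-commands the pronoun within its binding domain — blocked (Principle B).

No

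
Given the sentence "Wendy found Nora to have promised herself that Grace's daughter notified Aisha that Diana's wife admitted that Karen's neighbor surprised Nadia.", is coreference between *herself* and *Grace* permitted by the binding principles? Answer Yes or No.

No

*herself* is a reflexive; Principle A requires it to be bound within its binding domain — the clause headed by 'promised'.
— Grace: possessor inside the subject DP of the clause headed by 'notified'; does not c-command the reflexive — cannot bind it (Principle A).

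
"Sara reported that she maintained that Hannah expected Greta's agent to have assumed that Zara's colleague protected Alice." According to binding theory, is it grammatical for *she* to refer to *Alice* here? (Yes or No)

*Alice* is an R-expression; Principle C requires it to be free (not bound by any c-commanding expression).
— she: subject of the clause headed by 'maintained'; the pronoun c-commands the R-expression — coreference blocked (Principle C).

No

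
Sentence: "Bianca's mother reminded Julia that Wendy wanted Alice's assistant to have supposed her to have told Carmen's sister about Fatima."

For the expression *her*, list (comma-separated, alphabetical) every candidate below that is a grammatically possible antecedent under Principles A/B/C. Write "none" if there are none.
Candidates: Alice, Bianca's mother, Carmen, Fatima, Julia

Alice, Bianca's mother, Julia

*her* is a pronoun; Principle B requires it to be free in its binding domain — the clause headed by 'supposed'.
— Alice: possessor inside the subject DP of the clause headed by 'supposed'; does not c-command the pronoun — Principle B does not apply; allowed.
— Bianca's mother: subject of the matrix clause; c-commands the pronoun but lies outside its binding domain — allowed.
— Carmen: possessor inside the object DP of the clause headed by 'told'; is c-commanded by the pronoun; coreference would bind this R-expression — blocked (Principle C).
— Fatima: second object of the clause headed by 'told'; is c-commanded by the pronoun; coreference would bind this R-expression — blocked (Principle C).
— Julia: object of the matrix clause; c-commands the pronoun but lies outside its binding domain — allowed.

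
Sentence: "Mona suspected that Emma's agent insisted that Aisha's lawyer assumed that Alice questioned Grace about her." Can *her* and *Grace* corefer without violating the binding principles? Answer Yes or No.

No

*Grace* is an R-expression; Principle C requires it to be free (not bound by any c-commanding expression).
— her: second object of the clause headed by 'questioned'; the R-expression locally c-commands the pronoun — coreference blocked (Principle B on the pronoun).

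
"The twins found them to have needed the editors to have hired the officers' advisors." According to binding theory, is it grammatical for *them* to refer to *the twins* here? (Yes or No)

*the twins* is an R-expression; Principle C requires it to be free (not bound by any c-commanding expression).
— them: subject of the clause headed by 'needed'; the R-expression locally c-commands the pronoun — coreference blocked (Principle B on the pronoun).

No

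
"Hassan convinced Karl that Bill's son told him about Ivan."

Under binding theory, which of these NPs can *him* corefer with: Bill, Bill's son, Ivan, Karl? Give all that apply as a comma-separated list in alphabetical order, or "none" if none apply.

Bill, Karl

*him* is a pronoun; Principle B requires it to be free in its binding domain — the clause headed by 'told'.
— Bill: possessor inside the subject DP of the clause headed by 'told'; does not c-command the pronoun — Principle B does not apply; allowed.
— Bill's son: subject of the clause headed by 'told'; c-commands the pronoun within its binding domain — blocked (Principle B).
— Ivan: second object of the clause headed by 'told'; is c-commanded by the pronoun; coreference would bind this R-expression — blocked (Principle C).
— Karl: object of the matrix clause; c-commands the pronoun but lies outside its binding domain — allowed.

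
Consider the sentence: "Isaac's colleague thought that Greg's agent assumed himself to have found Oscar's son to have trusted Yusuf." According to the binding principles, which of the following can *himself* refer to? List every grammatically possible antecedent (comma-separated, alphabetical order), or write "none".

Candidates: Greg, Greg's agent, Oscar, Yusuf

*himself* is a reflexive; Principle A requires it to be bound within its binding domain — the clause headed by 'assumed'.
— Greg: possessor inside the subject DP of the clause headed by 'assumed'; does not c-command the reflexive — cannot bind it (Principle A).
— Greg's agent: subject of the clause headed by 'assumed'; c-commands the reflexive within its binding domain — allowed (Principle A).
— Oscar: possessor inside the subject DP of the clause headed by 'trusted'; does not c-command the reflexive — cannot bind it (Principle A).
— Yusuf: object of the clause headed by 'trusted'; does not c-command the reflexive — cannot bind it (Principle A).

Greg's agent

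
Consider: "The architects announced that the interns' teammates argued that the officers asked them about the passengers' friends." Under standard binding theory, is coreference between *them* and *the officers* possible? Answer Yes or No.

*the officers* is an R-expression; Principle C requires it to be free (not bound by any c-commanding expression).
— them: object of the clause headed by 'asked'; the R-expression locally c-commands the pronoun — coreference blocked (Principle B on the pronoun).

No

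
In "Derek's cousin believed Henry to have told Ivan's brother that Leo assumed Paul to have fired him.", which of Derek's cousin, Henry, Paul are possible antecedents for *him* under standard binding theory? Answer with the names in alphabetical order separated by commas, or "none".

*him* is a pronoun; Principle B requires it to be free in its binding domain — the clause headed by 'fired'.
— Derek's cousin: subject of the matrix clause; c-commands the pronoun but lies outside its binding domain — allowed.
— Henry: subject of the clause headed by 'told'; c-commands the pronoun but lies outside its binding domain — allowed.
— Paul: subject of the clause headed by 'fired'; c-commands the pronoun within its binding domain — blocked (Principle B).

Derek's cousin, Henry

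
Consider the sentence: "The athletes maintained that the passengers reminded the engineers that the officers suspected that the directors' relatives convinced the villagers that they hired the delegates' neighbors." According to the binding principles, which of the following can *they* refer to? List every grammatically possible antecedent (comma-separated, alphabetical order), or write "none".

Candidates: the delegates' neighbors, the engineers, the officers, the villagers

*they* is a pronoun; Principle B requires it to be free in its binding domain — the clause headed by 'hired'.
— the delegates' neighbors: object of the clause headed by 'hired'; is c-commanded by the pronoun; coreference would bind this R-expression — blocked (Principle C).
— the engineers: object of the clause headed by 'reminded'; c-commands the pronoun but lies outside its binding domain — allowed.
— the officers: subject of the clause headed by 'suspected'; c-commands the pronoun but lies outside its binding domain — allowed.
— the villagers: object of the clause headed by 'convinced'; c-commands the pronoun but lies outside its binding domain — allowed.

the engineers, the officers, the villagers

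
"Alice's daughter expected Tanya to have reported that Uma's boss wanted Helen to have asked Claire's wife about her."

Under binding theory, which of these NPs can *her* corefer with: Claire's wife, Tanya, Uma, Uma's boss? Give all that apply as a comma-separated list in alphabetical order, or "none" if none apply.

Tanya, Uma, Uma's boss

*her* is a pronoun; Principle B requires it to be free in its binding domain — the clause headed by 'asked'.
— Claire's wife: object of the clause headed by 'asked'; c-commands the pronoun within its binding domain — blocked (Principle B).
— Tanya: subject of the clause headed by 'reported'; c-commands the pronoun but lies outside its binding domain — allowed.
— Uma: possessor inside the subject DP of the clause headed by 'wanted'; does not c-command the pronoun — Principle B does not apply; allowed.
— Uma's boss: subject of the clause headed by 'wanted'; c-commands the pronoun but lies outside its binding domain — allowed.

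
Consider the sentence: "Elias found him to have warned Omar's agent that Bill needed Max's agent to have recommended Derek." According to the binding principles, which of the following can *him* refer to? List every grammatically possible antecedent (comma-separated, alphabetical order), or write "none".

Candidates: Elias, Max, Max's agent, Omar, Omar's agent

none

*him* is a pronoun; Principle B requires it to be free in its binding domain — the matrix clause.
— Elias: subject of the matrix clause; c-commands the pronoun within its binding domain — blocked (Principle B).
— Max: possessor inside the subject DP of the clause headed by 'recommended'; is c-commanded by the pronoun; coreference would bind this R-expression — blocked (Principle C).
— Max's agent: subject of the clause headed by 'recommended'; is c-commanded by the pronoun; coreference would bind this R-expression — blocked (Principle C).
— Omar: possessor inside the object DP of the clause headed by 'warned'; is c-commanded by the pronoun; coreference would bind this R-expression — blocked (Principle C).
— Omar's agent: object of the clause headed by 'warned'; is c-commanded by the pronoun; coreference would bind this R-expression — blocked (Principle C).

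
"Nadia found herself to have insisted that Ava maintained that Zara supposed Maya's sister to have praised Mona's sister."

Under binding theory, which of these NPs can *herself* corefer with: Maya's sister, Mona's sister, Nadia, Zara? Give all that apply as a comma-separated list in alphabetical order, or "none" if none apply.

*herself* is a reflexive; Principle A requires it to be bound within its binding domain — the matrix clause.
— Maya's sister: subject of the clause headed by 'praised'; does not c-command the reflexive — cannot bind it (Principle A).
— Mona's sister: object of the clause headed by 'praised'; does not c-command the reflexive — cannot bind it (Principle A).
— Nadia: subject of the matrix clause; c-commands the reflexive within its binding domain — allowed (Principle A).
— Zara: subject of the clause headed by 'supposed'; does not c-command the reflexive — cannot bind it (Principle A).

Nadia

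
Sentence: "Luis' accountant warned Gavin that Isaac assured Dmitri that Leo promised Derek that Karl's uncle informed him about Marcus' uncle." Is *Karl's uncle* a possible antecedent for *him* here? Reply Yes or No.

No

*him* is a pronoun; Principle B requires it to be free in its binding domain — the clause headed by 'informed'.
— Karl's uncle: subject of the clause headed by 'informed'; c-commands the pronoun within its binding domain — blocked (Principle B).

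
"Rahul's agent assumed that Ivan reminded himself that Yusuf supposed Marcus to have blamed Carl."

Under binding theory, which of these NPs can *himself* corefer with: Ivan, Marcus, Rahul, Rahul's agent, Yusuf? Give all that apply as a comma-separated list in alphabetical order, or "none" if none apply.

*himself* is a reflexive; Principle A requires it to be bound within its binding domain — the clause headed by 'reminded'.
— Ivan: subject of the clause headed by 'reminded'; c-commands the reflexive within its binding domain — allowed (Principle A).
— Marcus: subject of the clause headed by 'blamed'; does not c-command the reflexive — cannot bind it (Principle A).
— Rahul: possessor inside the subject DP of the matrix clause; does not c-command the reflexive — cannot bind it (Principle A).
— Rahul's agent: subject of the matrix clause; c-commands the reflexive but lies outside its binding domain — cannot bind it (Principle A).
— Yusuf: subject of the clause headed by 'supposed'; does not c-command the reflexive — cannot bind it (Principle A).

Ivan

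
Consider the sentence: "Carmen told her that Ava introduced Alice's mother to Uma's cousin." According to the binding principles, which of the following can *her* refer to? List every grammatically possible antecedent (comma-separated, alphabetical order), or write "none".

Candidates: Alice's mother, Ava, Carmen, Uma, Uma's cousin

none

*her* is a pronoun; Principle B requires it to be free in its binding domain — the matrix clause.
— Alice's mother: object of the clause headed by 'introduced'; is c-commanded by the pronoun; coreference would bind this R-expression — blocked (Principle C).
— Ava: subject of the clause headed by 'introduced'; is c-commanded by the pronoun; coreference would bind this R-expression — blocked (Principle C).
— Carmen: subject of the matrix clause; c-commands the pronoun within its binding domain — blocked (Principle B).
— Uma: possessor inside the second object DP of the clause headed by 'introduced'; is c-commanded by the pronoun; coreference would bind this R-expression — blocked (Principle C).
— Uma's cousin: second object of the clause headed by 'introduced'; is c-commanded by the pronoun; coreference would bind this R-expression — blocked (Principle C).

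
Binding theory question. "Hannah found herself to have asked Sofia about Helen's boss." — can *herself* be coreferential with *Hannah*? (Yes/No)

*herself* is a reflexive; Principle A requires it to be bound within its binding domain — the matrix clause.
— Hannah: subject of the matrix clause; c-commands the reflexive within its binding domain — allowed (Principle A).

Yes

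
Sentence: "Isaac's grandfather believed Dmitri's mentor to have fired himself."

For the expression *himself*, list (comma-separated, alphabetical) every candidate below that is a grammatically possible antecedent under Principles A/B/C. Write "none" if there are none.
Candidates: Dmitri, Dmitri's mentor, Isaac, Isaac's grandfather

*himself* is a reflexive; Principle A requires it to be bound within its binding domain — the clause headed by 'fired'.
— Dmitri: possessor inside the subject DP of the clause headed by 'fired'; does not c-command the reflexive — cannot bind it (Principle A).
— Dmitri's mentor: subject of the clause headed by 'fired'; c-commands the reflexive within its binding domain — allowed (Principle A).
— Isaac: possessor inside the subject DP of the matrix clause; does not c-command the reflexive — cannot bind it (Principle A).
— Isaac's grandfather: subject of the matrix clause; c-commands the reflexive but lies outside its binding domain — cannot bind it (Principle A).

Dmitri's mentor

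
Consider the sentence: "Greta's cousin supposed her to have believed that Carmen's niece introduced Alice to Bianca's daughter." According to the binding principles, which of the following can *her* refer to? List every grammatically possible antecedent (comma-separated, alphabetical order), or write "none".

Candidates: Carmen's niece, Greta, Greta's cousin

*her* is a pronoun; Principle B requires it to be free in its binding domain — the matrix clause.
— Carmen's niece: subject of the clause headed by 'introduced'; is c-commanded by the pronoun; coreference would bind this R-expression — blocked (Principle C).
— Greta: possessor inside the subject DP of the matrix clause; does not c-command the pronoun — Principle B does not apply; allowed.
— Greta's cousin: subject of the matrix clause; c-commands the pronoun within its binding domain — blocked (Principle B).

Greta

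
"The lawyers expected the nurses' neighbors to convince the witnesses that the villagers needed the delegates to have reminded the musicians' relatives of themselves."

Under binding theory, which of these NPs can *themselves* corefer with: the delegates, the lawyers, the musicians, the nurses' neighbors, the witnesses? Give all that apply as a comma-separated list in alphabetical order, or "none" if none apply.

the delegates

*themselves* is a reflexive; Principle A requires it to be bound within its binding domain — the clause headed by 'reminded'.
— the delegates: subject of the clause headed by 'reminded'; c-commands the reflexive within its binding domain — allowed (Principle A).
— the lawyers: subject of the matrix clause; c-commands the reflexive but lies outside its binding domain — cannot bind it (Principle A).
— the musicians: possessor inside the object DP of the clause headed by 'reminded'; does not c-command the reflexive — cannot bind it (Principle A).
— the nurses' neighbors: subject of the clause headed by 'convince'; c-commands the reflexive but lies outside its binding domain — cannot bind it (Principle A).
— the witnesses: object of the clause headed by 'convince'; c-commands the reflexive but lies outside its binding domain — cannot bind it (Principle A).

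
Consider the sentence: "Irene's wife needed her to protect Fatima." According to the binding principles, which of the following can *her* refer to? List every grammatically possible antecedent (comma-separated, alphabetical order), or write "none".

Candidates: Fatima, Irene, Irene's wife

*her* is a pronoun; Principle B requires it to be free in its binding domain — the matrix clause.
— Fatima: object of the clause headed by 'protect'; is c-commanded by the pronoun; coreference would bind this R-expression — blocked (Principle C).
— Irene: possessor inside the subject DP of the matrix clause; does not c-command the pronoun — Principle B does not apply; allowed.
— Irene's wife: subject of the matrix clause; c-commands the pronoun within its binding domain — blocked (Principle B).

Irene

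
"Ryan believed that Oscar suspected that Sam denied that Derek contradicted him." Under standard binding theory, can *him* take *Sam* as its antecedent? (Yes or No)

Yes

*him* is a pronoun; Principle B requires it to be free in its binding domain — the clause headed by 'contradicted'.
— Sam: subject of the clause headed by 'denied'; c-commands the pronoun but lies outside its binding domain — allowed.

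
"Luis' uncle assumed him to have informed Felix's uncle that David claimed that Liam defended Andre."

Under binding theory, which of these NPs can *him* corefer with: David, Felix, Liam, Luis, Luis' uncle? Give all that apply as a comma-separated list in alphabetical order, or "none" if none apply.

*him* is a pronoun; Principle B requires it to be free in its binding domain — the matrix clause.
— David: subject of the clause headed by 'claimed'; is c-commanded by the pronoun; coreference would bind this R-expression — blocked (Principle C).
— Felix: possessor inside the object DP of the clause headed by 'informed'; is c-commanded by the pronoun; coreference would bind this R-expression — blocked (Principle C).
— Liam: subject of the clause headed by 'defended'; is c-commanded by the pronoun; coreference would bind this R-expression — blocked (Principle C).
— Luis: possessor inside the subject DP of the matrix clause; does not c-command the pronoun — Principle B does not apply; allowed.
— Luis' uncle: subject of the matrix clause; c-commands the pronoun within its binding domain — blocked (Principle B).

Luis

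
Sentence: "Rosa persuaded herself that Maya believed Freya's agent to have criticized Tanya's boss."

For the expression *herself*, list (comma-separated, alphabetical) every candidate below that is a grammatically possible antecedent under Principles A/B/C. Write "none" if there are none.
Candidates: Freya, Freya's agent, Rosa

Rosa

*herself* is a reflexive; Principle A requires it to be bound within its binding domain — the matrix clause.
— Freya: possessor inside the subject DP of the clause headed by 'criticized'; does not c-command the reflexive — cannot bind it (Principle A).
— Freya's agent: subject of the clause headed by 'criticized'; does not c-command the reflexive — cannot bind it (Principle A).
— Rosa: subject of the matrix clause; c-commands the reflexive within its binding domain — allowed (Principle A).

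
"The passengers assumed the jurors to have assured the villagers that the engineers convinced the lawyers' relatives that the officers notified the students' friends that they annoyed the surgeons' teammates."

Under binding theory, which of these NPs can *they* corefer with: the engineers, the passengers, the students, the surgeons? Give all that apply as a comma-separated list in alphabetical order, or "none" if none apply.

*they* is a pronoun; Principle B requires it to be free in its binding domain — the clause headed by 'annoyed'.
— the engineers: subject of the clause headed by 'convinced'; c-commands the pronoun but lies outside its binding domain — allowed.
— the passengers: subject of the matrix clause; c-commands the pronoun but lies outside its binding domain — allowed.
— the students: possessor inside the object DP of the clause headed by 'notified'; does not c-command the pronoun — Principle B does not apply; allowed.
— the surgeons: possessor inside the object DP of the clause headed by 'annoyed'; is c-commanded by the pronoun; coreference would bind this R-expression — blocked (Principle C).

the engineers, the passengers, the students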